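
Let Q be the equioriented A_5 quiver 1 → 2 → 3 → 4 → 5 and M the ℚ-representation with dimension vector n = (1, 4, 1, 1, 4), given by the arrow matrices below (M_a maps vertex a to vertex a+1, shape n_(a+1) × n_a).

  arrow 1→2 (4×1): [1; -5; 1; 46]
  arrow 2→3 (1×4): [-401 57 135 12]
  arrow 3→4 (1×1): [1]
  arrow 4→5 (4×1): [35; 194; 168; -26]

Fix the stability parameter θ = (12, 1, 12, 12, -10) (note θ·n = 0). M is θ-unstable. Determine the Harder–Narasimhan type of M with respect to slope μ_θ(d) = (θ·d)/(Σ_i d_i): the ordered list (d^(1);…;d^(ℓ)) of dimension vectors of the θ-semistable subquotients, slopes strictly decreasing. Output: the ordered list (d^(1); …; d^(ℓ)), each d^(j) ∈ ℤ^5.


Interval decomposition of M: I[1,5], I[2,2]^3, I[5,5]^3.
HN type (ℓ=3): μ^(1)=27/5; μ^(2)=1; μ^(3)=-10

((1, 1, 1, 1, 1); (0, 3, 0, 0, 0); (0, 0, 0, 0, 3))


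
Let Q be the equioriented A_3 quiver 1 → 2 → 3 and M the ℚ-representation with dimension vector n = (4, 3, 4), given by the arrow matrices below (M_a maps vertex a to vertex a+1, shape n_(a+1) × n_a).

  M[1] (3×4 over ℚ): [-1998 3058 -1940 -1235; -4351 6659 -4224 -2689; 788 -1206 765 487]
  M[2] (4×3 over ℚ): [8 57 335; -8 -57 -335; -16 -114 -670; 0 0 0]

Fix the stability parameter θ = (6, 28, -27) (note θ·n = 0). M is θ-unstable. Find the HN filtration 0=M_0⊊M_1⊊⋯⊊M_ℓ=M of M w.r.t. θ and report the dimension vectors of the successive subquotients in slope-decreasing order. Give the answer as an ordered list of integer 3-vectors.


Interval decomposition of M: I[1,1], I[1,2]^2, I[1,3], I[3,3]^3.
HN type (ℓ=4): μ^(1)=28; μ^(2)=6; μ^(3)=7/3; μ^(4)=-27

((0, 2, 0); (3, 0, 0); (1, 1, 1); (0, 0, 3))


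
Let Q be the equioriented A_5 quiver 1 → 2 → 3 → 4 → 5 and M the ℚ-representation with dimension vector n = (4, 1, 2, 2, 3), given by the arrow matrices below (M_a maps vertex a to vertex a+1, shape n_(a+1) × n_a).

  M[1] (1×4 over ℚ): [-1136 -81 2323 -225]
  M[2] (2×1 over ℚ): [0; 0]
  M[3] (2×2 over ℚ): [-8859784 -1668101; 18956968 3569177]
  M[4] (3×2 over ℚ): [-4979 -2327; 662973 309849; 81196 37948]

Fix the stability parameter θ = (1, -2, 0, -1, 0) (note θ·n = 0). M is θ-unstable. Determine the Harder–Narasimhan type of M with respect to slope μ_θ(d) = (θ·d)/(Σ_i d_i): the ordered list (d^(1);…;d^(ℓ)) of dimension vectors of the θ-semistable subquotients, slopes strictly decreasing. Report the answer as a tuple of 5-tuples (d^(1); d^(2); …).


Interval decomposition of M: I[1,1]^3, I[1,2], I[3,3], I[3,4], I[4,5], I[5,5]^2.
HN type (ℓ=4): μ^(1)=1; μ^(2)=0; μ^(3)=-1/2; μ^(4)=-1

((3, 0, 0, 0, 0); (0, 0, 1, 0, 3); (1, 1, 1, 1, 0); (0, 0, 0, 1, 0))


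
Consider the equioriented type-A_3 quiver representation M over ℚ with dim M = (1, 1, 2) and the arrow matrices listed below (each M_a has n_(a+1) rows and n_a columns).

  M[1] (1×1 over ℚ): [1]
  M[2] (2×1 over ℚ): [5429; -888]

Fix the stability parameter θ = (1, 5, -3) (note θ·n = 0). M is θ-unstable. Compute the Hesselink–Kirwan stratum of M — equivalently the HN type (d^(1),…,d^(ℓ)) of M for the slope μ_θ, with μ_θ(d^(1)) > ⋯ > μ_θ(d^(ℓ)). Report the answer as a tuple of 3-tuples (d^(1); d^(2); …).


Barcode: M ≅ I[1,3], I[3,3]. HN layers by μ_θ (2 steps, strictly decreasing):
  μ^(1)=1; μ^(2)=-3

((1, 1, 1); (0, 0, 1))


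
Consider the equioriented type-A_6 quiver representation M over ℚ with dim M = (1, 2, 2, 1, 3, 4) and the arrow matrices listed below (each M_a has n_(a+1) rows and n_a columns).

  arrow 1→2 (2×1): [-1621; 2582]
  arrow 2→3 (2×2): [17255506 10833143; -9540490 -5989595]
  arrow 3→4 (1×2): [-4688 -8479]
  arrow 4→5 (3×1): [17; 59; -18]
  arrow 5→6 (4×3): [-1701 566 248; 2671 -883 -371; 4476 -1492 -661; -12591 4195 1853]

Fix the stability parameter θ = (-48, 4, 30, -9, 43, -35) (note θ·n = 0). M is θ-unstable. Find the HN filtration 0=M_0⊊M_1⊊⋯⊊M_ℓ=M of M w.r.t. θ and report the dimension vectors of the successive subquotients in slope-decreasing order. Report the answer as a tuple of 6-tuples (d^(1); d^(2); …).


Interval decomposition of M: I[1,2], I[2,6], I[3,3], I[5,6]^2, I[6,6].
HN type (ℓ=5): μ^(1)=30; μ^(2)=29/4; μ^(3)=4; μ^(4)=-35; μ^(5)=-48

((0, 0, 1, 0, 0, 0); (0, 0, 1, 1, 1, 1); (0, 2, 0, 0, 2, 2); (0, 0, 0, 0, 0, 1); (1, 0, 0, 0, 0, 0))


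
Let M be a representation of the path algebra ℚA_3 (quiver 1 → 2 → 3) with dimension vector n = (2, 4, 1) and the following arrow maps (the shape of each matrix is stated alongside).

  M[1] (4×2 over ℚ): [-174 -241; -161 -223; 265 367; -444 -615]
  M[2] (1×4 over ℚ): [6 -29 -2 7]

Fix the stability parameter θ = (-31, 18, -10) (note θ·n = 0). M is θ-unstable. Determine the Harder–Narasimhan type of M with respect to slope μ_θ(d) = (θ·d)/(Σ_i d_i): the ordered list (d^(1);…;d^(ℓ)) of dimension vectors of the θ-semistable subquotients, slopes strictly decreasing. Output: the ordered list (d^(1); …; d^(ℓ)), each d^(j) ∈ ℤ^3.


Interval decomposition of M: I[1,2], I[1,3], I[2,2]^2.
HN type (ℓ=3): μ^(1)=18; μ^(2)=4; μ^(3)=-31

((0, 3, 0); (0, 1, 1); (2, 0, 0))


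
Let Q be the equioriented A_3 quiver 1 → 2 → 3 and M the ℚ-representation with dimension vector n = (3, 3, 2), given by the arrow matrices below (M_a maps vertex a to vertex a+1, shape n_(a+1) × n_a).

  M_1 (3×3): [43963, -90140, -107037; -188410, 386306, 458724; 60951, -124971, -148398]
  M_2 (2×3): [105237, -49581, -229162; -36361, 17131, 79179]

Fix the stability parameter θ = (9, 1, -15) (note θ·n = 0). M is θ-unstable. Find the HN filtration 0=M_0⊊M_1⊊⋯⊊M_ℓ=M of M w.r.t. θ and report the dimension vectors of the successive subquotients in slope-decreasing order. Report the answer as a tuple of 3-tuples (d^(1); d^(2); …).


Barcode: M ≅ I[1,1], I[1,3]^2, I[2,2]. HN layers by μ_θ (3 steps, strictly decreasing):
  μ^(1)=9; μ^(2)=1; μ^(3)=-5/3

((1, 0, 0); (0, 1, 0); (2, 2, 2))


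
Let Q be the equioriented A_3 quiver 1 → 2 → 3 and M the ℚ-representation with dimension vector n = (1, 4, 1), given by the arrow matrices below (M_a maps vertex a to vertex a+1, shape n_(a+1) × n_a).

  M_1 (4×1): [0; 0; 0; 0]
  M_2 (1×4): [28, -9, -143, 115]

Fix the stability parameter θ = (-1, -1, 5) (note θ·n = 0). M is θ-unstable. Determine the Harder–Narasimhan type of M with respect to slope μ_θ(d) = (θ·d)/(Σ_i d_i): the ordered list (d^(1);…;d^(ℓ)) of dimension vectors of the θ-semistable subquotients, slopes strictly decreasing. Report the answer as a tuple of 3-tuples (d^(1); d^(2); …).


Interval decomposition of M: I[1,1], I[2,2]^3, I[2,3].
HN type (ℓ=2): μ^(1)=5; μ^(2)=-1

((0, 0, 1); (1, 4, 0))


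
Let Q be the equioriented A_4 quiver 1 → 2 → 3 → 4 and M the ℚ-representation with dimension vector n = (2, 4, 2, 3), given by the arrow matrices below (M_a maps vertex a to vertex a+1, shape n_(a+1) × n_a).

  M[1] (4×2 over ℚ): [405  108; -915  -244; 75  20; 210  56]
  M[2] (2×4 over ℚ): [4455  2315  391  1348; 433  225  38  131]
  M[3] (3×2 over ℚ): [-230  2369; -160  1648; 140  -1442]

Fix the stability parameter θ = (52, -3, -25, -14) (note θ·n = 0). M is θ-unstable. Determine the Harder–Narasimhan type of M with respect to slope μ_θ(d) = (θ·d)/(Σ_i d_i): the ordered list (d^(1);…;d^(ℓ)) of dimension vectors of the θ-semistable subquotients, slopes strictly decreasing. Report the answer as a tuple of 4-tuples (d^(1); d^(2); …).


Barcode: M ≅ I[1,1], I[1,3], I[2,2]^2, I[2,4], I[4,4]^2. HN layers by μ_θ (4 steps, strictly decreasing):
  μ^(1)=52; μ^(2)=8; μ^(3)=-3; μ^(4)=-14

((1, 0, 0, 0); (1, 1, 1, 0); (0, 2, 0, 0); (0, 1, 1, 3))


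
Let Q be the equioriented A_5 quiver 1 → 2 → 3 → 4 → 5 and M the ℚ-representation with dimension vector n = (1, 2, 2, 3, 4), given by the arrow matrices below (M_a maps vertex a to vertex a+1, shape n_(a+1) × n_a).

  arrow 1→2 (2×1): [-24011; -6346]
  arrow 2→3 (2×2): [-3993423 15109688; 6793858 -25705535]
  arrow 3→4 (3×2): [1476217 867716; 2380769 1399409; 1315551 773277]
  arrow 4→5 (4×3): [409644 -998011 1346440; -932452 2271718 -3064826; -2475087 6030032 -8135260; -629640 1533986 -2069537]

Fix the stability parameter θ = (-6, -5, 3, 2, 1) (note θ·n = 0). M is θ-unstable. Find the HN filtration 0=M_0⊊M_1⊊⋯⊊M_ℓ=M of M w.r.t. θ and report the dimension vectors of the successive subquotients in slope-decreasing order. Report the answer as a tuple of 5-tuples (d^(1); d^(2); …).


Interval decomposition of M: I[1,5], I[2,5], I[4,5], I[5,5].
HN type (ℓ=5): μ^(1)=2; μ^(2)=3/2; μ^(3)=1; μ^(4)=-5; μ^(5)=-6

((0, 0, 2, 2, 2); (0, 0, 0, 1, 1); (0, 0, 0, 0, 1); (0, 2, 0, 0, 0); (1, 0, 0, 0, 0))


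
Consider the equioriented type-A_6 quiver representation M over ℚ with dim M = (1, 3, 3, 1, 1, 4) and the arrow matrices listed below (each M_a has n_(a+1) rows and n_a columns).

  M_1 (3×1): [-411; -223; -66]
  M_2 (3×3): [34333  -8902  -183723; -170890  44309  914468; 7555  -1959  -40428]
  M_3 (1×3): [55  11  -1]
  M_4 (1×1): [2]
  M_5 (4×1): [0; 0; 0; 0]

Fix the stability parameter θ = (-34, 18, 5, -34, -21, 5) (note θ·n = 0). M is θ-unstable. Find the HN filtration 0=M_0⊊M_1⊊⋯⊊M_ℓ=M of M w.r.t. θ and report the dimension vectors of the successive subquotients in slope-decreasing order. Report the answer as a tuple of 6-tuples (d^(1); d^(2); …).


Via rank(M_{q-1}∘⋯∘M_p): M ≅ I[1,3], I[2,3], I[2,5], I[6,6]^4.
μ_θ-semistable layers: μ^(1)=23/2; μ^(2)=5; μ^(3)=-8; μ^(4)=-34

((0, 2, 2, 0, 0, 0); (0, 0, 0, 0, 0, 4); (0, 1, 1, 1, 1, 0); (1, 0, 0, 0, 0, 0))


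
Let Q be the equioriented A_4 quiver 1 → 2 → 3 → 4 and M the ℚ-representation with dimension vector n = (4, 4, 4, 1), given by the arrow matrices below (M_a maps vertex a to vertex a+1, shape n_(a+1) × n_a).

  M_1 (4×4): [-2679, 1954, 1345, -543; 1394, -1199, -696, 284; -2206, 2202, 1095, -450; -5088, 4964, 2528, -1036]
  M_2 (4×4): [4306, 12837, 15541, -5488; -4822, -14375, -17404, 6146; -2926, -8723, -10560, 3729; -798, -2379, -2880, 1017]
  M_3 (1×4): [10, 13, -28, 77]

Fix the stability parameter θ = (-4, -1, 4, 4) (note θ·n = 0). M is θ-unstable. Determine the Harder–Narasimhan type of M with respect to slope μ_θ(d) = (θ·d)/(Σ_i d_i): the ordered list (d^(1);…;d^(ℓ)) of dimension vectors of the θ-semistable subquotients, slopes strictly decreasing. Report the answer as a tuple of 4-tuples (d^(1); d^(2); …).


Interval decomposition of M: I[1,2], I[1,3]^2, I[1,4], I[3,3].
HN type (ℓ=3): μ^(1)=4; μ^(2)=-1; μ^(3)=-4

((0, 0, 4, 1); (0, 4, 0, 0); (4, 0, 0, 0))


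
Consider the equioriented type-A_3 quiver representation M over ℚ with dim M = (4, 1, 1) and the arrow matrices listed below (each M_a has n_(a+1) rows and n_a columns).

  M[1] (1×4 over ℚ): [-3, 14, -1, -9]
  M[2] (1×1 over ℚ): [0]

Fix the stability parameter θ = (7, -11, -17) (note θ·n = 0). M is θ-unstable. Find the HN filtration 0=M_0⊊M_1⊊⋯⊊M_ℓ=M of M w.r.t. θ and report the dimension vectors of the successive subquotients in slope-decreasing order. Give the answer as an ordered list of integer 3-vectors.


Via rank(M_{q-1}∘⋯∘M_p): M ≅ I[1,1]^3, I[1,2], I[3,3].
μ_θ-semistable layers: μ^(1)=7; μ^(2)=-2; μ^(3)=-17

((3, 0, 0); (1, 1, 0); (0, 0, 1))


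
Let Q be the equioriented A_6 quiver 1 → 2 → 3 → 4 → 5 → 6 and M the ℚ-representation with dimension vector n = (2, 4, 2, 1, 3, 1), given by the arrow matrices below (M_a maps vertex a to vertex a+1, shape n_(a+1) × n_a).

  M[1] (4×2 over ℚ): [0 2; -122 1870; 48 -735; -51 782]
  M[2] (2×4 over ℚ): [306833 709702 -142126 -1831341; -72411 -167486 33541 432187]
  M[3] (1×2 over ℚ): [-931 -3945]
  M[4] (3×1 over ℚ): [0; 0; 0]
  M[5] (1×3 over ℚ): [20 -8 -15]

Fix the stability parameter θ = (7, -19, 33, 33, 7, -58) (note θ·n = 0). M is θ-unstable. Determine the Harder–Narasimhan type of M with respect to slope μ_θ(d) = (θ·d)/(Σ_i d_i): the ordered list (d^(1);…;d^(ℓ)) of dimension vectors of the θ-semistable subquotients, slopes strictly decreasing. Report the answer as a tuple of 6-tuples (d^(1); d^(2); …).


Via rank(M_{q-1}∘⋯∘M_p): M ≅ I[1,3], I[1,4], I[2,2]^2, I[5,5]^2, I[5,6].
μ_θ-semistable layers: μ^(1)=33; μ^(2)=7; μ^(3)=-6; μ^(4)=-19; μ^(5)=-51/2

((0, 0, 2, 1, 0, 0); (0, 0, 0, 0, 2, 0); (2, 2, 0, 0, 0, 0); (0, 2, 0, 0, 0, 0); (0, 0, 0, 0, 1, 1))


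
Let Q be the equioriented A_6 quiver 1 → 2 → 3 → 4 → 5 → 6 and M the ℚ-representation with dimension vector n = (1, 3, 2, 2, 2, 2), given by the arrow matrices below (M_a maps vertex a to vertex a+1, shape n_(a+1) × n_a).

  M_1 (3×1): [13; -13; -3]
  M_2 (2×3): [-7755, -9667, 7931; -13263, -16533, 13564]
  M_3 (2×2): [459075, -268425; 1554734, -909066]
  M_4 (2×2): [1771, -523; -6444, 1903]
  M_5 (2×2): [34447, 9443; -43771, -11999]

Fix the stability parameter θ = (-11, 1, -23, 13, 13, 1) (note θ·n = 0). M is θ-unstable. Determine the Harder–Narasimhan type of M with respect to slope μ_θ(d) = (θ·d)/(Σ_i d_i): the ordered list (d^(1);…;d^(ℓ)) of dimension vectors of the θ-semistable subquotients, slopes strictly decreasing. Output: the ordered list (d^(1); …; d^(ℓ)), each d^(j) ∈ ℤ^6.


Barcode: M ≅ I[1,6], I[2,2], I[2,3], I[4,5], I[6,6]. HN layers by μ_θ (4 steps, strictly decreasing):
  μ^(1)=13; μ^(2)=9; μ^(3)=1; μ^(4)=-11

((0, 0, 0, 1, 1, 0); (0, 0, 0, 1, 1, 1); (0, 1, 0, 0, 0, 1); (1, 2, 2, 0, 0, 0))


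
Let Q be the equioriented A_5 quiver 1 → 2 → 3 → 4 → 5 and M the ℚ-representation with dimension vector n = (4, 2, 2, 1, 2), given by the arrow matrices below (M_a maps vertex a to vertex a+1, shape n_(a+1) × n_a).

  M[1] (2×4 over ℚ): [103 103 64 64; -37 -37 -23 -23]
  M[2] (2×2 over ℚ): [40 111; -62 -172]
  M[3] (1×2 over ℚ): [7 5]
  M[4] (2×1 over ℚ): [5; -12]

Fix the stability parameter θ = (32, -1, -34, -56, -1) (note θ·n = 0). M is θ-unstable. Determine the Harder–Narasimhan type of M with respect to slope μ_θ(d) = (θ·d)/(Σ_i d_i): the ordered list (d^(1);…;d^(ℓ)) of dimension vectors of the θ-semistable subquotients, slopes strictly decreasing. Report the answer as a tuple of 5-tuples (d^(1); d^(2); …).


Via rank(M_{q-1}∘⋯∘M_p): M ≅ I[1,1]^2, I[1,3], I[1,5], I[5,5].
μ_θ-semistable layers: μ^(1)=32; μ^(2)=-1; μ^(3)=-59/4

((2, 0, 0, 0, 0); (1, 1, 1, 0, 2); (1, 1, 1, 1, 0))


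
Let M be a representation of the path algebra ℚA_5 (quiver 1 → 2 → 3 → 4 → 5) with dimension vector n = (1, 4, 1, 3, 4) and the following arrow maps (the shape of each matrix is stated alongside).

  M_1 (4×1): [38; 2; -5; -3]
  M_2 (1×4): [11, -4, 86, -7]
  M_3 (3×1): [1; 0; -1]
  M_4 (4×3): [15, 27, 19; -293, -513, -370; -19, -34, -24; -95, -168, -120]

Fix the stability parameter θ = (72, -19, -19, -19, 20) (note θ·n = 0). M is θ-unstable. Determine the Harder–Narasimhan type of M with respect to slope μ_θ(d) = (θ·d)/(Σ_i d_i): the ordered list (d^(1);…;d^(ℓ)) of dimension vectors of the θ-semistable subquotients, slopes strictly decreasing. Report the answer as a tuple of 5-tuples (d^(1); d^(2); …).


Barcode: M ≅ I[1,5], I[2,2]^3, I[4,5]^2, I[5,5]. HN layers by μ_θ (3 steps, strictly decreasing):
  μ^(1)=20; μ^(2)=15/4; μ^(3)=-19

((0, 0, 0, 0, 4); (1, 1, 1, 1, 0); (0, 3, 0, 2, 0))


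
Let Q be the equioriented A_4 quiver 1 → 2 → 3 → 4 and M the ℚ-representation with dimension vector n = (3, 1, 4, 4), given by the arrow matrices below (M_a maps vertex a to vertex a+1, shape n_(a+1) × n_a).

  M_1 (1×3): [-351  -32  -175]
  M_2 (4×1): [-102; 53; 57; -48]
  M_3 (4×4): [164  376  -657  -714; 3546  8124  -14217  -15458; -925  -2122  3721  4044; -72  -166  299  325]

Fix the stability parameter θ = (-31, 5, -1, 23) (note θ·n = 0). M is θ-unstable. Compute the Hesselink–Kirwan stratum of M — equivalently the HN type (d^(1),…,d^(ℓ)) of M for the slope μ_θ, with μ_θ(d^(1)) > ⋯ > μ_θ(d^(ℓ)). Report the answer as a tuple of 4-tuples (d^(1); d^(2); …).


Via rank(M_{q-1}∘⋯∘M_p): M ≅ I[1,1]^2, I[1,4], I[3,3], I[3,4]^2, I[4,4].
μ_θ-semistable layers: μ^(1)=23; μ^(2)=2; μ^(3)=-1; μ^(4)=-31

((0, 0, 0, 4); (0, 1, 1, 0); (0, 0, 3, 0); (3, 0, 0, 0))


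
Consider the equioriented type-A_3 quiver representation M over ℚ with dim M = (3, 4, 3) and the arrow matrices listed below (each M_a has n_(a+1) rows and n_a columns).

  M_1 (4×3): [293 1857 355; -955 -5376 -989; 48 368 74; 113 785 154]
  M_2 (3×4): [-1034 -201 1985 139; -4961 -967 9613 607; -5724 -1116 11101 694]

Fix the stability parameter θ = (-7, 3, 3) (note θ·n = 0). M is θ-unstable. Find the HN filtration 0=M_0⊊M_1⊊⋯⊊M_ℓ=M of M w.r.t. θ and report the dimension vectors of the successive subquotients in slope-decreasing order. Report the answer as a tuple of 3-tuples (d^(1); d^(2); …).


Barcode: M ≅ I[1,3]^3, I[2,2]. HN layers by μ_θ (2 steps, strictly decreasing):
  μ^(1)=3; μ^(2)=-7

((0, 4, 3); (3, 0, 0))


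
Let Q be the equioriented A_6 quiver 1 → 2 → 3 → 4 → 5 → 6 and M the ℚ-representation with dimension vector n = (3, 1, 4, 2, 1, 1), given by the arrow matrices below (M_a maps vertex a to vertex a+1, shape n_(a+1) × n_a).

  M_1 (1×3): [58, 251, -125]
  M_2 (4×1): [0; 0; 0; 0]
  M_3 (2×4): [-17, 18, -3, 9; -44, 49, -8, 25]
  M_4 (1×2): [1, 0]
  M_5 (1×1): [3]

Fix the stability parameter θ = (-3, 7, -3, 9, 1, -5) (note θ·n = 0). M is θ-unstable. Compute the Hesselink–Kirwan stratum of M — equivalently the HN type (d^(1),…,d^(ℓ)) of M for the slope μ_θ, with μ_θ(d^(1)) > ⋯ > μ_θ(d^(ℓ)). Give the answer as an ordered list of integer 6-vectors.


Interval decomposition of M: I[1,1]^2, I[1,2], I[3,3]^2, I[3,4], I[3,6].
HN type (ℓ=4): μ^(1)=9; μ^(2)=7; μ^(3)=5/3; μ^(4)=-3

((0, 0, 0, 1, 0, 0); (0, 1, 0, 0, 0, 0); (0, 0, 0, 1, 1, 1); (3, 0, 4, 0, 0, 0))


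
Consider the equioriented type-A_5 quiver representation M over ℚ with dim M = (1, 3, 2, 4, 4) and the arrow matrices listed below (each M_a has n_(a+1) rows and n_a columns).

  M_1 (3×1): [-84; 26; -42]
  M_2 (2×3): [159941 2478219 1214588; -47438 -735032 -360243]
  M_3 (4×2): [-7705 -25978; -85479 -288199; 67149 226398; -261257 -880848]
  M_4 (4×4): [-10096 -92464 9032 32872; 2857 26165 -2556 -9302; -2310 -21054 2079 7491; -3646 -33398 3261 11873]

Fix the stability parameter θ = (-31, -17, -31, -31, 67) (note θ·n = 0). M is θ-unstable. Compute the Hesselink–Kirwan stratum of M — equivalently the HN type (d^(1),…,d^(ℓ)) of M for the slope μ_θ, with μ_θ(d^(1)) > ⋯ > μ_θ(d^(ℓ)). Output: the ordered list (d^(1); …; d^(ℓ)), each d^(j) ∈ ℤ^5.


Via rank(M_{q-1}∘⋯∘M_p): M ≅ I[1,5], I[2,2], I[2,4], I[4,4], I[4,5], I[5,5]^2.
μ_θ-semistable layers: μ^(1)=67; μ^(2)=-17; μ^(3)=-79/3; μ^(4)=-31

((0, 0, 0, 0, 4); (0, 1, 0, 0, 0); (0, 2, 2, 2, 0); (1, 0, 0, 2, 0))


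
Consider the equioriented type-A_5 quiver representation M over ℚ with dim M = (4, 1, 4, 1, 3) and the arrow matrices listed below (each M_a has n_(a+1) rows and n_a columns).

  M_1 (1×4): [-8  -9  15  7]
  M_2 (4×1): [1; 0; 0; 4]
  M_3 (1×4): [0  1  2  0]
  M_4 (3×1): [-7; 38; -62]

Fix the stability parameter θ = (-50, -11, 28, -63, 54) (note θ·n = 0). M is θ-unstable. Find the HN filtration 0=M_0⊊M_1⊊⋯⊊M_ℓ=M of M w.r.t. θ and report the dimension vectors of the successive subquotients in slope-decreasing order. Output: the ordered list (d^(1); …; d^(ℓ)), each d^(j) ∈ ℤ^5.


Interval decomposition of M: I[1,1]^3, I[1,3], I[3,3]^2, I[3,5], I[5,5]^2.
HN type (ℓ=5): μ^(1)=54; μ^(2)=28; μ^(3)=-11; μ^(4)=-35/2; μ^(5)=-50

((0, 0, 0, 0, 3); (0, 0, 3, 0, 0); (0, 1, 0, 0, 0); (0, 0, 1, 1, 0); (4, 0, 0, 0, 0))


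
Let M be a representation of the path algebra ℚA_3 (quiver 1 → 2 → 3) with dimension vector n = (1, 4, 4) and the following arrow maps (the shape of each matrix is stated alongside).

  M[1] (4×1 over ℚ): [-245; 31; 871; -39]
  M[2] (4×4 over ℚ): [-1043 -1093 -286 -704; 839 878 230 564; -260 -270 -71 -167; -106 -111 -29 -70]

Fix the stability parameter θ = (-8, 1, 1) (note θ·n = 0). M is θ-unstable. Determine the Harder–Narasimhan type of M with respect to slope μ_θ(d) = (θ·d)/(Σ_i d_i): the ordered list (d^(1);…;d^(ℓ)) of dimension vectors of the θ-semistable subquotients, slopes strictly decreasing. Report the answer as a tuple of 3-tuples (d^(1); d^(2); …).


Interval decomposition of M: I[1,3], I[2,3]^3.
HN type (ℓ=2): μ^(1)=1; μ^(2)=-8

((0, 4, 4); (1, 0, 0))


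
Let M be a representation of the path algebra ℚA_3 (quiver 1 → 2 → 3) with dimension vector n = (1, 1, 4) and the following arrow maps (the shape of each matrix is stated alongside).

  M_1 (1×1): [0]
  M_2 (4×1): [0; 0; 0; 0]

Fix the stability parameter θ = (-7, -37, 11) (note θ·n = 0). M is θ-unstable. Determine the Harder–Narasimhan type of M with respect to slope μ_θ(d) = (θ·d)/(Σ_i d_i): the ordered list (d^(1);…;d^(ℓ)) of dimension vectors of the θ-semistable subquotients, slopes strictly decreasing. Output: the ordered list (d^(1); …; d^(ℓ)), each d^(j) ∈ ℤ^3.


Interval decomposition of M: I[1,1], I[2,2], I[3,3]^4.
HN type (ℓ=3): μ^(1)=11; μ^(2)=-7; μ^(3)=-37

((0, 0, 4); (1, 0, 0); (0, 1, 0))


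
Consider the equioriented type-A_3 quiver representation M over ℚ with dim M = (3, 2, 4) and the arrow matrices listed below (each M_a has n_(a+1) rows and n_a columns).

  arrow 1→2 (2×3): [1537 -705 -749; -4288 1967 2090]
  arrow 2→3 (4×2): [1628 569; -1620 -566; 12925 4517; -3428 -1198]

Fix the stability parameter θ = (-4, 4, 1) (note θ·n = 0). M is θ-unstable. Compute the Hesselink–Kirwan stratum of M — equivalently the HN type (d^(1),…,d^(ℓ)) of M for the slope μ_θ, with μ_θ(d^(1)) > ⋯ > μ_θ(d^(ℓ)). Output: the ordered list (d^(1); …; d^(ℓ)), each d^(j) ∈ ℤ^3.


Via rank(M_{q-1}∘⋯∘M_p): M ≅ I[1,1], I[1,3]^2, I[3,3]^2.
μ_θ-semistable layers: μ^(1)=5/2; μ^(2)=1; μ^(3)=-4

((0, 2, 2); (0, 0, 2); (3, 0, 0))


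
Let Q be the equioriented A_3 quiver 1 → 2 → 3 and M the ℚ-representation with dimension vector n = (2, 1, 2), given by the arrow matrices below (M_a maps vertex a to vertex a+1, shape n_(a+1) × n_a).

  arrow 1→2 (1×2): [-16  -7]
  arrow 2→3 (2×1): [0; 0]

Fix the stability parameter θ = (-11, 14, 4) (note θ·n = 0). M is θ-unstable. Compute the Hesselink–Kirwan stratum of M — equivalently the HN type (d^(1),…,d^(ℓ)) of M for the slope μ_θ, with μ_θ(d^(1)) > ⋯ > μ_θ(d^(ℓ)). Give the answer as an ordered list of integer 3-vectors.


Barcode: M ≅ I[1,1], I[1,2], I[3,3]^2. HN layers by μ_θ (3 steps, strictly decreasing):
  μ^(1)=14; μ^(2)=4; μ^(3)=-11

((0, 1, 0); (0, 0, 2); (2, 0, 0))


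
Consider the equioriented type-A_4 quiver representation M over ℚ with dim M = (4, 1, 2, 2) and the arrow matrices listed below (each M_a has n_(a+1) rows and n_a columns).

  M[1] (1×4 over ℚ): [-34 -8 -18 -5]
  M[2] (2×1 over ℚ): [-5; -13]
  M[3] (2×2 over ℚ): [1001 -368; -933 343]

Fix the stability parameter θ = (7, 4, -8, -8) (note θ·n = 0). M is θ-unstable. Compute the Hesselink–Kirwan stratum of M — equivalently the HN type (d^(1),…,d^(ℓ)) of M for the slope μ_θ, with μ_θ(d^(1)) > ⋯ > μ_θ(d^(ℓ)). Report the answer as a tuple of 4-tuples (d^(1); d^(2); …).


Via rank(M_{q-1}∘⋯∘M_p): M ≅ I[1,1]^3, I[1,4], I[3,4].
μ_θ-semistable layers: μ^(1)=7; μ^(2)=-5/4; μ^(3)=-8

((3, 0, 0, 0); (1, 1, 1, 1); (0, 0, 1, 1))


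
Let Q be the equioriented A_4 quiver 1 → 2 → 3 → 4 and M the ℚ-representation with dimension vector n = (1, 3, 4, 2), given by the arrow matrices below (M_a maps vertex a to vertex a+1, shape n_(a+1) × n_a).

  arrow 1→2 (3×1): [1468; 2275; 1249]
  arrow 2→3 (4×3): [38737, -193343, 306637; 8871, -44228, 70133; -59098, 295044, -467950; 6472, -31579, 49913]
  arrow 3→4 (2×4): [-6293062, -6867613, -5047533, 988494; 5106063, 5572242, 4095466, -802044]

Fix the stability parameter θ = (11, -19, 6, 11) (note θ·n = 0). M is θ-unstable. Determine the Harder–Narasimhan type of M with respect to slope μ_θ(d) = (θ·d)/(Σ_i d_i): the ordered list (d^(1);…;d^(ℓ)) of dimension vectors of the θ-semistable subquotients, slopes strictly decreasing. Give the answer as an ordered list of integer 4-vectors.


Interval decomposition of M: I[1,4], I[2,3], I[2,4], I[3,3].
HN type (ℓ=4): μ^(1)=11; μ^(2)=6; μ^(3)=-4; μ^(4)=-19

((0, 0, 0, 2); (0, 0, 4, 0); (1, 1, 0, 0); (0, 2, 0, 0))


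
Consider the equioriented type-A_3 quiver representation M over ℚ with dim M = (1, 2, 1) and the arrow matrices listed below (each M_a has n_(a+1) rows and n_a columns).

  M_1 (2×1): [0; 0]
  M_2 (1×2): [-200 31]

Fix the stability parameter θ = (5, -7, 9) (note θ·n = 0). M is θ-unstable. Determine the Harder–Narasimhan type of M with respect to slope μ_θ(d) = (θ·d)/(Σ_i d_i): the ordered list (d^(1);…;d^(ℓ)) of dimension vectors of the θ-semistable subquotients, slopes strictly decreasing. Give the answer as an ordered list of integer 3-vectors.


Barcode: M ≅ I[1,1], I[2,2], I[2,3]. HN layers by μ_θ (3 steps, strictly decreasing):
  μ^(1)=9; μ^(2)=5; μ^(3)=-7

((0, 0, 1); (1, 0, 0); (0, 2, 0))


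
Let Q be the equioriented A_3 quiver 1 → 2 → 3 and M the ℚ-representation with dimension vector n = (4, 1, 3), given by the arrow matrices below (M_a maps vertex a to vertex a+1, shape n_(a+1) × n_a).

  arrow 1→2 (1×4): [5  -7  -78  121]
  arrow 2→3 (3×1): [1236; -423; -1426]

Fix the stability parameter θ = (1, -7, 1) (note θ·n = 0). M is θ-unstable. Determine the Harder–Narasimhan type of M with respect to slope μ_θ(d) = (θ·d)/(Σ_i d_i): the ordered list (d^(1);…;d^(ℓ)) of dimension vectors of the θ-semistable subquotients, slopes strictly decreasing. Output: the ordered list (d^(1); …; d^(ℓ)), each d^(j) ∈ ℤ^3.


Barcode: M ≅ I[1,1]^3, I[1,3], I[3,3]^2. HN layers by μ_θ (2 steps, strictly decreasing):
  μ^(1)=1; μ^(2)=-3

((3, 0, 3); (1, 1, 0))


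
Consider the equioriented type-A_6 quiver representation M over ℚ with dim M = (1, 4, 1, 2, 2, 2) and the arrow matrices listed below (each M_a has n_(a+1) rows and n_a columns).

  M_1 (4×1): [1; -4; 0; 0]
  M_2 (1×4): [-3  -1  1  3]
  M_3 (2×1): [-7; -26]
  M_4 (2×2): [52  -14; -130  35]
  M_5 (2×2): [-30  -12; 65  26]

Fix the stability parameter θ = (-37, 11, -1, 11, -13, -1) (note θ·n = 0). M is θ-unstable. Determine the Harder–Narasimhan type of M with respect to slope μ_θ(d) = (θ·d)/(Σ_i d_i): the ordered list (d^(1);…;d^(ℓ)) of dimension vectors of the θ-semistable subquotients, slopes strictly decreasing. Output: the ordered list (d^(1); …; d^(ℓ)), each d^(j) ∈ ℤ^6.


Barcode: M ≅ I[1,4], I[2,2]^3, I[4,5], I[5,6], I[6,6]. HN layers by μ_θ (5 steps, strictly decreasing):
  μ^(1)=11; μ^(2)=5; μ^(3)=-1; μ^(4)=-13; μ^(5)=-37

((0, 3, 0, 1, 0, 0); (0, 1, 1, 0, 0, 0); (0, 0, 0, 1, 1, 2); (0, 0, 0, 0, 1, 0); (1, 0, 0, 0, 0, 0))


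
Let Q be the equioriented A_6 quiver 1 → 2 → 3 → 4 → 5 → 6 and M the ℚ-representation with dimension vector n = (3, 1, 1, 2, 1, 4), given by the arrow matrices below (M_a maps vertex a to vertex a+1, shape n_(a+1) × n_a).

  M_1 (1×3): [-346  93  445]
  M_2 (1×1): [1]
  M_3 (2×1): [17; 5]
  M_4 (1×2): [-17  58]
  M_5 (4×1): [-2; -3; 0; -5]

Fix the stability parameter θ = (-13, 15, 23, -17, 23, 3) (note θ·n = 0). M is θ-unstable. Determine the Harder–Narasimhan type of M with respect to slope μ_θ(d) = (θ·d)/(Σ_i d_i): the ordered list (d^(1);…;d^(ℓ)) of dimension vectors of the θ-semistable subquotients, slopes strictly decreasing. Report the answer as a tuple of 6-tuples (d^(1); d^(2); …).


Via rank(M_{q-1}∘⋯∘M_p): M ≅ I[1,1]^2, I[1,6], I[4,4], I[6,6]^3.
μ_θ-semistable layers: μ^(1)=13; μ^(2)=7; μ^(3)=3; μ^(4)=-13; μ^(5)=-17

((0, 0, 0, 0, 1, 1); (0, 1, 1, 1, 0, 0); (0, 0, 0, 0, 0, 3); (3, 0, 0, 0, 0, 0); (0, 0, 0, 1, 0, 0))


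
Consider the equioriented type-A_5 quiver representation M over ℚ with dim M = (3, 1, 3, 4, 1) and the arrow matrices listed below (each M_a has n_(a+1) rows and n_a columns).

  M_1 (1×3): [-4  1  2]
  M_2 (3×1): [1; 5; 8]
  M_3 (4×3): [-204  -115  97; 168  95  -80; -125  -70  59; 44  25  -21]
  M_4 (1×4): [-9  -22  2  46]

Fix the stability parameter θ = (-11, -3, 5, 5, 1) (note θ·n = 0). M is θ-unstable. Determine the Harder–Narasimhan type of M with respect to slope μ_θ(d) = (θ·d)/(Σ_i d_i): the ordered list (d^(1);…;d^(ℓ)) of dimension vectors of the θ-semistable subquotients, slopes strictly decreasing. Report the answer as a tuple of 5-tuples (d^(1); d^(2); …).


Interval decomposition of M: I[1,1]^2, I[1,5], I[3,4]^2, I[4,4].
HN type (ℓ=4): μ^(1)=5; μ^(2)=11/3; μ^(3)=-3; μ^(4)=-11

((0, 0, 2, 3, 0); (0, 0, 1, 1, 1); (0, 1, 0, 0, 0); (3, 0, 0, 0, 0))


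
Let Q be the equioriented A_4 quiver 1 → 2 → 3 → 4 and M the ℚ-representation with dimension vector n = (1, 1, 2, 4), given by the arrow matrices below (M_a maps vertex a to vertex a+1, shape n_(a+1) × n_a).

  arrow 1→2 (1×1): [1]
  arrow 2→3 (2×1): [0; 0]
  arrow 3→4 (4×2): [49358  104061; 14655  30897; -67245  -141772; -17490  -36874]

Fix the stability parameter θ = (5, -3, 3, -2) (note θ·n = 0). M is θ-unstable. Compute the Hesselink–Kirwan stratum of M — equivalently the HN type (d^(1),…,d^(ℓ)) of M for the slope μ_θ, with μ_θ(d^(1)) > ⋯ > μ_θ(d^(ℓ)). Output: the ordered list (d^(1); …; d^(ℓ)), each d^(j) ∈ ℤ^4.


Via rank(M_{q-1}∘⋯∘M_p): M ≅ I[1,2], I[3,4]^2, I[4,4]^2.
μ_θ-semistable layers: μ^(1)=1; μ^(2)=1/2; μ^(3)=-2

((1, 1, 0, 0); (0, 0, 2, 2); (0, 0, 0, 2))


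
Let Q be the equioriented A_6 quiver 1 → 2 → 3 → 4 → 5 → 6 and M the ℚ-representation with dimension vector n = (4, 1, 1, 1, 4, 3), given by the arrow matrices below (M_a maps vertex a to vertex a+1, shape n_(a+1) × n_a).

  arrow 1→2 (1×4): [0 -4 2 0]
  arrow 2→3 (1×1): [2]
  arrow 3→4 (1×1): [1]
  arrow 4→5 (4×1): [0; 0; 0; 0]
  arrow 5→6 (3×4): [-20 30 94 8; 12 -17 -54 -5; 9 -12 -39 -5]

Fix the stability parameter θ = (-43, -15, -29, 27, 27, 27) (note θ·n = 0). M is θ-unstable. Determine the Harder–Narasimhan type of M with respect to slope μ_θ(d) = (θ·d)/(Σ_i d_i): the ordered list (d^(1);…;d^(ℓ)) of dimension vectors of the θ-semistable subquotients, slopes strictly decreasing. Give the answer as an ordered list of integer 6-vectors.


Interval decomposition of M: I[1,1]^3, I[1,4], I[5,5], I[5,6]^3.
HN type (ℓ=3): μ^(1)=27; μ^(2)=-22; μ^(3)=-43

((0, 0, 0, 1, 4, 3); (0, 1, 1, 0, 0, 0); (4, 0, 0, 0, 0, 0))


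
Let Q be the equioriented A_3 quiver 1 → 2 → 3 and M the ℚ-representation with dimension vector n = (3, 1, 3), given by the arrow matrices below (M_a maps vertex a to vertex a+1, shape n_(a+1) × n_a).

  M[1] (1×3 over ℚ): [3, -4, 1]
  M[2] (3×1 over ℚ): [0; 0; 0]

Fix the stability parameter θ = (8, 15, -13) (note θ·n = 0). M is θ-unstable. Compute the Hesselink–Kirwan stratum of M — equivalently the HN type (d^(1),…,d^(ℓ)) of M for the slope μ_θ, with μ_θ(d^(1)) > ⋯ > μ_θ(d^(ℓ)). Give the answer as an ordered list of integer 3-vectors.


Barcode: M ≅ I[1,1]^2, I[1,2], I[3,3]^3. HN layers by μ_θ (3 steps, strictly decreasing):
  μ^(1)=15; μ^(2)=8; μ^(3)=-13

((0, 1, 0); (3, 0, 0); (0, 0, 3))


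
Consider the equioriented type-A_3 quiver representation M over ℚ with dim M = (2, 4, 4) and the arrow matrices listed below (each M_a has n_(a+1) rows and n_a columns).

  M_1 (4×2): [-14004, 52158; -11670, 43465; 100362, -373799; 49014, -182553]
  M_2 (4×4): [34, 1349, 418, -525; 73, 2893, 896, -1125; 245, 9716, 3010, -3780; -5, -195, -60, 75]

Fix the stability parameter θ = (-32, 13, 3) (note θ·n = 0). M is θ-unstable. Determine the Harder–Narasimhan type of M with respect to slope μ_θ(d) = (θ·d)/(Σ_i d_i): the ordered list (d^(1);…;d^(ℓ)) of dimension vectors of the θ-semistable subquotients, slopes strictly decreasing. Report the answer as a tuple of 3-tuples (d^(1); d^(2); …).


Interval decomposition of M: I[1,1], I[1,2], I[2,2], I[2,3]^2, I[3,3]^2.
HN type (ℓ=4): μ^(1)=13; μ^(2)=8; μ^(3)=3; μ^(4)=-32

((0, 2, 0); (0, 2, 2); (0, 0, 2); (2, 0, 0))


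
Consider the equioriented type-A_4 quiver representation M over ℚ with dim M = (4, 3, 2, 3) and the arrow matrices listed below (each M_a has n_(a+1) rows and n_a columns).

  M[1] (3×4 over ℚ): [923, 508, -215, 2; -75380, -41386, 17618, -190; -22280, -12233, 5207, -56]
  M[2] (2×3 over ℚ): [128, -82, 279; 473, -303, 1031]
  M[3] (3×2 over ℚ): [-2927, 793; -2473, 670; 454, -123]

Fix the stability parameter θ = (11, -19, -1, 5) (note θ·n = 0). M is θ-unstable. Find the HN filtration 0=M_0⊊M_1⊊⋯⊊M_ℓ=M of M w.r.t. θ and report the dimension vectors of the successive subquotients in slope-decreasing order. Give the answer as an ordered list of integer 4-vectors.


Interval decomposition of M: I[1,1], I[1,2], I[1,4]^2, I[4,4].
HN type (ℓ=4): μ^(1)=11; μ^(2)=5; μ^(3)=-1; μ^(4)=-4

((1, 0, 0, 0); (0, 0, 0, 3); (0, 0, 2, 0); (3, 3, 0, 0))


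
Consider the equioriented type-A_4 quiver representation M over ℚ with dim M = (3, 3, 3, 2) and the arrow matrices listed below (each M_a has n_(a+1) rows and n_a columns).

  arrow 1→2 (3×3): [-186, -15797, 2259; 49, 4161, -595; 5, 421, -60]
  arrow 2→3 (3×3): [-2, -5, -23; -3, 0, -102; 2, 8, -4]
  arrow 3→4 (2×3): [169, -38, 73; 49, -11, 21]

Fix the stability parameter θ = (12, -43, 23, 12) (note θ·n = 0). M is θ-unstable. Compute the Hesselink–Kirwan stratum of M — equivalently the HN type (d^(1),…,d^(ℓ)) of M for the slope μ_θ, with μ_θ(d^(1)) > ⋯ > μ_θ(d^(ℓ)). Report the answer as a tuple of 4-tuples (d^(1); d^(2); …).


Barcode: M ≅ I[1,2], I[1,4]^2, I[3,3]. HN layers by μ_θ (3 steps, strictly decreasing):
  μ^(1)=23; μ^(2)=35/2; μ^(3)=-31/2

((0, 0, 1, 0); (0, 0, 2, 2); (3, 3, 0, 0))


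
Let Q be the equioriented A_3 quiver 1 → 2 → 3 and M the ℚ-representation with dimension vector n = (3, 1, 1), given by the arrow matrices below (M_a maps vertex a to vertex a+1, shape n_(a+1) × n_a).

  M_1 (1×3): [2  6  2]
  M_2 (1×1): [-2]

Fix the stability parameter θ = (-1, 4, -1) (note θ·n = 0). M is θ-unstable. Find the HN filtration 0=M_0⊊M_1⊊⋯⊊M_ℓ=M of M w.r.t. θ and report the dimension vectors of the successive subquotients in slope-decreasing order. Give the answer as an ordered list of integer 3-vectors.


Via rank(M_{q-1}∘⋯∘M_p): M ≅ I[1,1]^2, I[1,3].
μ_θ-semistable layers: μ^(1)=3/2; μ^(2)=-1

((0, 1, 1); (3, 0, 0))


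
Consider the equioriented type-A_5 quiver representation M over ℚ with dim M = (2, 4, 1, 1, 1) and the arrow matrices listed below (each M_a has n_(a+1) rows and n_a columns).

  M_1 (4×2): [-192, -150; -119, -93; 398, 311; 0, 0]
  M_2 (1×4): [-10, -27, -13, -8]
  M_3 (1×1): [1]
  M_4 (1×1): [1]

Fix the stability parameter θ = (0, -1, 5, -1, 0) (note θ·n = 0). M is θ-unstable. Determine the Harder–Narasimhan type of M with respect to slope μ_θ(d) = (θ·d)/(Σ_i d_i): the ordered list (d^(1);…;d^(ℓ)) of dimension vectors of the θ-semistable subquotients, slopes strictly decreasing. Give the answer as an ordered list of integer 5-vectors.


Barcode: M ≅ I[1,2], I[1,5], I[2,2]^2. HN layers by μ_θ (3 steps, strictly decreasing):
  μ^(1)=4/3; μ^(2)=-1/2; μ^(3)=-1

((0, 0, 1, 1, 1); (2, 2, 0, 0, 0); (0, 2, 0, 0, 0))


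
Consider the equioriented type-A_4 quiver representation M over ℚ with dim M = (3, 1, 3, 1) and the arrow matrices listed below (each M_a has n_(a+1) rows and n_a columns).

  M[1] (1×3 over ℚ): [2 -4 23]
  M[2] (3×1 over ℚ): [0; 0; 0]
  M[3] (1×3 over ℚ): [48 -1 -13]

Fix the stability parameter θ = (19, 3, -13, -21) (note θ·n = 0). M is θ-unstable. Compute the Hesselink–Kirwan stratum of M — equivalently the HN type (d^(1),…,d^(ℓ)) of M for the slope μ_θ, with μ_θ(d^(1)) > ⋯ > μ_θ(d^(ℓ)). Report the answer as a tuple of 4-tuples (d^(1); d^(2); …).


Interval decomposition of M: I[1,1]^2, I[1,2], I[3,3]^2, I[3,4].
HN type (ℓ=4): μ^(1)=19; μ^(2)=11; μ^(3)=-13; μ^(4)=-17

((2, 0, 0, 0); (1, 1, 0, 0); (0, 0, 2, 0); (0, 0, 1, 1))


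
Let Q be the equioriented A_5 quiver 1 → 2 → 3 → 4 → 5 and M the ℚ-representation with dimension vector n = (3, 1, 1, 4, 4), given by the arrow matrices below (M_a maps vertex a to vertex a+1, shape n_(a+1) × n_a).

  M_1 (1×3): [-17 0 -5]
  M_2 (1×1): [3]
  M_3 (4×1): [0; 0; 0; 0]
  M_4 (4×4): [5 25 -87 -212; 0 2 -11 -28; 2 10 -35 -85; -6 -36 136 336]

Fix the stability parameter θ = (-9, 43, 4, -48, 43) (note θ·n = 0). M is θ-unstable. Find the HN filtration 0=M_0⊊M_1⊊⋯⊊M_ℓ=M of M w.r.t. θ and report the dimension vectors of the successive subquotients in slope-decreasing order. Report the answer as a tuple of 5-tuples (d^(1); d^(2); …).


Interval decomposition of M: I[1,1]^2, I[1,3], I[4,5]^4.
HN type (ℓ=4): μ^(1)=43; μ^(2)=47/2; μ^(3)=-9; μ^(4)=-48

((0, 0, 0, 0, 4); (0, 1, 1, 0, 0); (3, 0, 0, 0, 0); (0, 0, 0, 4, 0))


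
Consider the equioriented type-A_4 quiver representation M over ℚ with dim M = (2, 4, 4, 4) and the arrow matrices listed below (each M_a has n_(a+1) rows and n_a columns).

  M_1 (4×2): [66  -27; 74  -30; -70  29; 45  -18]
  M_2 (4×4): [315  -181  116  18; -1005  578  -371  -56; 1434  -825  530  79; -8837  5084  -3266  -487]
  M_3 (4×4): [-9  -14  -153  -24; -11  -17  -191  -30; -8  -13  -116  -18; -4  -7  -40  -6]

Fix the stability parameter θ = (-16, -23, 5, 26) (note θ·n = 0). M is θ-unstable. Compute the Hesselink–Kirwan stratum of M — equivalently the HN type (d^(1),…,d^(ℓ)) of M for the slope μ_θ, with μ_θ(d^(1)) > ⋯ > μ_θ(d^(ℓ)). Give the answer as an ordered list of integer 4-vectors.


Interval decomposition of M: I[1,3], I[1,4], I[2,2], I[2,4], I[3,3], I[4,4]^2.
HN type (ℓ=4): μ^(1)=26; μ^(2)=5; μ^(3)=-39/2; μ^(4)=-23

((0, 0, 0, 4); (0, 0, 4, 0); (2, 2, 0, 0); (0, 2, 0, 0))


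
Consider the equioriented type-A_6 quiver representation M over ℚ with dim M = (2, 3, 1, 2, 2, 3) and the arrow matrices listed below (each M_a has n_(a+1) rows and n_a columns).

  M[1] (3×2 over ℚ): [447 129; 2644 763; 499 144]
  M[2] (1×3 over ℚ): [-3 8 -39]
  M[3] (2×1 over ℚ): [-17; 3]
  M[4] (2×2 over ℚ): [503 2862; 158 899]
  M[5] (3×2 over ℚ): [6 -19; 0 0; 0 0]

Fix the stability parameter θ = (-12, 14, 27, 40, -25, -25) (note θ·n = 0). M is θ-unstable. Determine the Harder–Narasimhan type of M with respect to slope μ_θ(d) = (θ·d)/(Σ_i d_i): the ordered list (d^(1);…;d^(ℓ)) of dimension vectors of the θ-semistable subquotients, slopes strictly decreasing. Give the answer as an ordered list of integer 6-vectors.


Via rank(M_{q-1}∘⋯∘M_p): M ≅ I[1,2], I[1,6], I[2,2], I[4,5], I[6,6]^2.
μ_θ-semistable layers: μ^(1)=14; μ^(2)=15/2; μ^(3)=31/5; μ^(4)=-12; μ^(5)=-25

((0, 2, 0, 0, 0, 0); (0, 0, 0, 1, 1, 0); (0, 1, 1, 1, 1, 1); (2, 0, 0, 0, 0, 0); (0, 0, 0, 0, 0, 2))


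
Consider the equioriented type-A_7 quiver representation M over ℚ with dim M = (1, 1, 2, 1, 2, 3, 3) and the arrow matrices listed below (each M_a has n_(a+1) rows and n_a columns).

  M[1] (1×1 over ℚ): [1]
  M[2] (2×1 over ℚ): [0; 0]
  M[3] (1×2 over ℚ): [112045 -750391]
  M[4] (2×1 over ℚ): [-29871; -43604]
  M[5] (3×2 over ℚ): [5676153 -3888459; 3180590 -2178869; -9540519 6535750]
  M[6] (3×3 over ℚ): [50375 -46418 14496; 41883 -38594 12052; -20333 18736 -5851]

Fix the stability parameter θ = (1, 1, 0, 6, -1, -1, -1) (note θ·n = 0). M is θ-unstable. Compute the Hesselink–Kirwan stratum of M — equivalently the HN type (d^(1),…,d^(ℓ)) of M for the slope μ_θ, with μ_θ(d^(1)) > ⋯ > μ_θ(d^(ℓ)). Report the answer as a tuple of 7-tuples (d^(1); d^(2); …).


Barcode: M ≅ I[1,2], I[3,3], I[3,7], I[5,7], I[6,6], I[7,7]. HN layers by μ_θ (4 steps, strictly decreasing):
  μ^(1)=1; μ^(2)=3/4; μ^(3)=0; μ^(4)=-1

((1, 1, 0, 0, 0, 0, 0); (0, 0, 0, 1, 1, 1, 1); (0, 0, 2, 0, 0, 0, 0); (0, 0, 0, 0, 1, 2, 2))
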